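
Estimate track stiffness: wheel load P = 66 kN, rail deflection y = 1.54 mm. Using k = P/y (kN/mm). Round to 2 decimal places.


Track stiffness k = P / y
k = 66 / 1.54
k = 42.86 kN/mm

42.86


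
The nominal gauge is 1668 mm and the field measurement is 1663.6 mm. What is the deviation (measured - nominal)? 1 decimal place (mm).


Deviation = measured - nominal
Deviation = 1663.6 - 1668
Deviation = -4.4 mm

-4.4


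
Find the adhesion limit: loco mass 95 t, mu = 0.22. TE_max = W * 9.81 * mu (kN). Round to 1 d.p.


TE_max = W * g * mu
TE_max = 95 * 9.81 * 0.22
TE_max = 931.95 * 0.22
TE_max = 205.0 kN

205.0


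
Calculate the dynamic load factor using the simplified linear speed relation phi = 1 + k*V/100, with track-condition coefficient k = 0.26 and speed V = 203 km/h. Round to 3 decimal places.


phi = 1 + k * V / 100
phi = 1 + 0.26 * 203 / 100
phi = 1 + 0.5278
phi = 1.528

1.528


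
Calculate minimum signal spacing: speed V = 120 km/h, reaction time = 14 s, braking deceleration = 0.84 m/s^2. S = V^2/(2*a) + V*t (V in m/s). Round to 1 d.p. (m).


V = 120 / 3.6 = 33.3333 m/s
Braking distance = 33.3333^2 / (2*0.84) = 661.3757 m
Sighting distance = 33.3333 * 14 = 466.6667 m
S = 661.3757 + 466.6667 = 1128.0 m

1128.0


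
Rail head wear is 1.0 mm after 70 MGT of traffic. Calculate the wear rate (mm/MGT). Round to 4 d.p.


Wear rate = total wear / cumulative tonnage
Rate = 1.0 / 70
Rate = 0.0143 mm/MGT

0.0143


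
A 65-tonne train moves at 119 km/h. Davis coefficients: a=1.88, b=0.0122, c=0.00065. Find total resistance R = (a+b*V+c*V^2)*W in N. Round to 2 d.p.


b*V = 0.0122 * 119 = 1.4518
c*V^2 = 0.00065 * 14161 = 9.20465
R_per_t = 1.88 + 1.4518 + 9.20465 = 12.53645 N/t
R_total = 12.53645 * 65 = 814.87 N

814.87


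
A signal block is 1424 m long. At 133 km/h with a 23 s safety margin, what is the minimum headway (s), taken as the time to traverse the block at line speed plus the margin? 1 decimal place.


V = 133 / 3.6 = 36.9444 m/s
Block traversal time = 1424 / 36.9444 = 38.5444 s
Headway = 38.5444 + 23
Headway = 61.5 s

61.5


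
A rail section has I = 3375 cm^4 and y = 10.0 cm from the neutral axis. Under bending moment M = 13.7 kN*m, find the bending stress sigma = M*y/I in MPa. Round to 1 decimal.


Convert units:
M = 13.7 kN*m = 13700000 N*mm
y = 10.0 cm = 100 mm
I = 3375 cm^4 = 33750000 mm^4
sigma = 13700000 * 100 / 33750000
sigma = 40.6 MPa

40.6


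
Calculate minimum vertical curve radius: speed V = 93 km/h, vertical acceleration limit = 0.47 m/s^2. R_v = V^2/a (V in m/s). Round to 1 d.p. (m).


Convert speed: V = 93 / 3.6 = 25.8333 m/s
V^2 = 667.3611 m^2/s^2
R_v = 667.3611 / 0.47
R_v = 1419.9 m

1419.9


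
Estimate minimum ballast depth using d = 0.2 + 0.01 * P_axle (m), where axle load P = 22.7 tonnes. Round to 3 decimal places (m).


d = 0.2 + 0.01 * 22.7
d = 0.2 + 0.227
d = 0.427 m

0.427


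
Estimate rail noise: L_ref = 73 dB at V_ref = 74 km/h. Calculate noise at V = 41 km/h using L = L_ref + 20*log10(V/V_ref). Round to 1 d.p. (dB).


V/V_ref = 41 / 74 = 0.554054
log10(0.554054) = -0.256448
20 * -0.256448 = -5.129
L = 73 + -5.129 = 67.9 dB

67.9


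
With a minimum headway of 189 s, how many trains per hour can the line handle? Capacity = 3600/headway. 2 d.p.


Capacity = 3600 / headway
Capacity = 3600 / 189
Capacity = 19.05 trains/hour

19.05


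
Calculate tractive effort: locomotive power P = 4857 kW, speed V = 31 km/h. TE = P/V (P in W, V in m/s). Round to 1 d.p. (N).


Convert: P = 4857 kW = 4857000 W
V = 31 / 3.6 = 8.6111 m/s
TE = 4857000 / 8.6111
TE = 564038.7 N

564038.7


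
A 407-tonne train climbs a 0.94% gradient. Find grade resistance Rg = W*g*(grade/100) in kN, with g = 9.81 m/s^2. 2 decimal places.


Rg = W * 9.81 * grade / 100
Rg = 407 * 9.81 * 0.94 / 100
Rg = 3992.67 * 0.0094
Rg = 37.53 kN

37.53


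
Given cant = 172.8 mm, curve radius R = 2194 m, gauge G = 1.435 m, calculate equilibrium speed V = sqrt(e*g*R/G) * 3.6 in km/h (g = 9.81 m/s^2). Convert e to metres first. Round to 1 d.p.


Convert cant: e = 172.8 mm = 0.1728 m
V_ms = sqrt(0.1728 * 9.81 * 2194 / 1.435)
V_ms = sqrt(2591.776022) = 50.9095 m/s
V = 50.9095 * 3.6 = 183.3 km/h

183.3


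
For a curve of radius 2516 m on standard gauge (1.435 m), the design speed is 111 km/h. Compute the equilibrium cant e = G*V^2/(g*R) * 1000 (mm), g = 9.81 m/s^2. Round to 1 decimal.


Convert speed: V = 111 / 3.6 = 30.8333 m/s
Apply formula: e = 1.435 * 30.8333^2 / (9.81 * 2516)
e = 1.435 * 950.6944 / 24681.96
e = 0.055273 m = 55.3 mm

55.3


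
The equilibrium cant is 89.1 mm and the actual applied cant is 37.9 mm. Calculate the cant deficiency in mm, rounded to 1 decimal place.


Cant deficiency = equilibrium cant - actual cant
CD = 89.1 - 37.9
CD = 51.2 mm

51.2


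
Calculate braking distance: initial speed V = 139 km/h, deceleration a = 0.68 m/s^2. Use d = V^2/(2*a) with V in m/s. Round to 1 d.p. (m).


Convert speed: V = 139 / 3.6 = 38.6111 m/s
V^2 = 1490.8179
d = 1490.8179 / (2 * 0.68)
d = 1490.8179 / 1.36
d = 1096.2 m

1096.2


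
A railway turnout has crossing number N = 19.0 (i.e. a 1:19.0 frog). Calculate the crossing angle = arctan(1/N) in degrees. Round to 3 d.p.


1/N = 1/19.0 = 0.052632
angle = arctan(0.052632) = 0.052583 rad
angle = 0.052583 * 180/pi = 3.013 degrees

3.013


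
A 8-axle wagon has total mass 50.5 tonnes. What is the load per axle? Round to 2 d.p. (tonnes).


Load per axle = total weight / number of axles
Load = 50.5 / 8
Load = 6.31 tonnes

6.31


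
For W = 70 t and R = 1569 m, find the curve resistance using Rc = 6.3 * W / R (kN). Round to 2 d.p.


Rc = 6.3 * W / R
Rc = 6.3 * 70 / 1569
Rc = 441.0 / 1569
Rc = 0.28 kN

0.28


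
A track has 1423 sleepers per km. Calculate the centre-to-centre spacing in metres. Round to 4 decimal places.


Spacing = 1000 m / number of sleepers
Spacing = 1000 / 1423
Spacing = 0.7027 m

0.7027


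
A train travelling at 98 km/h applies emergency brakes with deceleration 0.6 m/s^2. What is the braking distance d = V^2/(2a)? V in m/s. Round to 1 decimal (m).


Convert speed: V = 98 / 3.6 = 27.2222 m/s
V^2 = 741.0494
d = 741.0494 / (2 * 0.6)
d = 741.0494 / 1.2
d = 617.5 m

617.5


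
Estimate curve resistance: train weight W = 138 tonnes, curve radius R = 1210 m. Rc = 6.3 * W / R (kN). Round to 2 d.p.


Rc = 6.3 * W / R
Rc = 6.3 * 138 / 1210
Rc = 869.4 / 1210
Rc = 0.72 kN

0.72


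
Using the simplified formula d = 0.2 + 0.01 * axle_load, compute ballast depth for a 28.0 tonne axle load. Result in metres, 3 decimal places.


d = 0.2 + 0.01 * 28.0
d = 0.2 + 0.28
d = 0.480 m

0.480


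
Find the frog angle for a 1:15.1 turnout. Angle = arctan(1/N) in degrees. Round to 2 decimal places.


1/N = 1/15.1 = 0.066225
angle = arctan(0.066225) = 0.066129 rad
angle = 0.066129 * 180/pi = 3.79 degrees

3.79


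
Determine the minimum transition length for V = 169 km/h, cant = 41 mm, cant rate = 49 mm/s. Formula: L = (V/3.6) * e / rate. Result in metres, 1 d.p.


Convert speed: V = 169 / 3.6 = 46.9444 m/s
L = 46.9444 * 41 / 49
L = 1924.7222 / 49
L = 39.3 m

39.3


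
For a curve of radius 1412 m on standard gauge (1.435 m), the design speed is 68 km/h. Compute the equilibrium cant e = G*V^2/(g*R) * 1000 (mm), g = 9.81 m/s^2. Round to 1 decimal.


Convert speed: V = 68 / 3.6 = 18.8889 m/s
Apply formula: e = 1.435 * 18.8889^2 / (9.81 * 1412)
e = 1.435 * 356.7901 / 13851.72
e = 0.036962 m = 37.0 mm

37.0


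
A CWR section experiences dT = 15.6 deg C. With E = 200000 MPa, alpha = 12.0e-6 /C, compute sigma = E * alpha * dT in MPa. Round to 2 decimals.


sigma = E * alpha * dT
sigma = 200000 * 12.0e-6 * 15.6
sigma = 2.4 * 15.6
sigma = 37.44 MPa

37.44


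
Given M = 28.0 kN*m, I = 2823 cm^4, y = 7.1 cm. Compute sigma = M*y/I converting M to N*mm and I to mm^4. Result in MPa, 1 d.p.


Convert units:
M = 28.0 kN*m = 28000000 N*mm
y = 7.1 cm = 71 mm
I = 2823 cm^4 = 28230000 mm^4
sigma = 28000000 * 71 / 28230000
sigma = 70.4 MPa

70.4


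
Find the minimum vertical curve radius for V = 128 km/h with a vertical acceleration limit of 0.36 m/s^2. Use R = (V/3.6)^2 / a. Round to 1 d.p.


Convert speed: V = 128 / 3.6 = 35.5556 m/s
V^2 = 1264.1975 m^2/s^2
R_v = 1264.1975 / 0.36
R_v = 3511.7 m

3511.7


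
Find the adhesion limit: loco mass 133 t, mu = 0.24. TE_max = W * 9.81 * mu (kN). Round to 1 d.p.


TE_max = W * g * mu
TE_max = 133 * 9.81 * 0.24
TE_max = 1304.73 * 0.24
TE_max = 313.1 kN

313.1


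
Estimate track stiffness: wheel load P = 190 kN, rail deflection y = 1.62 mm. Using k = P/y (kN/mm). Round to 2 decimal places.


Track stiffness k = P / y
k = 190 / 1.62
k = 117.28 kN/mm

117.28


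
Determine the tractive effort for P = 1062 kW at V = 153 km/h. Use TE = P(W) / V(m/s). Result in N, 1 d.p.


Convert: P = 1062 kW = 1062000 W
V = 153 / 3.6 = 42.5 m/s
TE = 1062000 / 42.5
TE = 24988.2 N

24988.2


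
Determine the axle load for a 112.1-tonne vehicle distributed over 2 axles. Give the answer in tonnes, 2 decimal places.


Load per axle = total weight / number of axles
Load = 112.1 / 2
Load = 56.05 tonnes

56.05


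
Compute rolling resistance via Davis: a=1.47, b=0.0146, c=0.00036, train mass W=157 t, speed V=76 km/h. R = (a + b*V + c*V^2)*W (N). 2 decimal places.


b*V = 0.0146 * 76 = 1.1096
c*V^2 = 0.00036 * 5776 = 2.07936
R_per_t = 1.47 + 1.1096 + 2.07936 = 4.65896 N/t
R_total = 4.65896 * 157 = 731.46 N

731.46


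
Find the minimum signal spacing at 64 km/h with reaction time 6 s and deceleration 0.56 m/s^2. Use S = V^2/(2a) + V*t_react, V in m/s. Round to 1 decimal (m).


V = 64 / 3.6 = 17.7778 m/s
Braking distance = 17.7778^2 / (2*0.56) = 282.1869 m
Sighting distance = 17.7778 * 6 = 106.6667 m
S = 282.1869 + 106.6667 = 388.9 m

388.9


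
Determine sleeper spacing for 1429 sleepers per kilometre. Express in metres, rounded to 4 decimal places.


Spacing = 1000 m / number of sleepers
Spacing = 1000 / 1429
Spacing = 0.6998 m

0.6998


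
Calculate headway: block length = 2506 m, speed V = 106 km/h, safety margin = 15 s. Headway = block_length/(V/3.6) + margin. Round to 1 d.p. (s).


V = 106 / 3.6 = 29.4444 m/s
Block traversal time = 2506 / 29.4444 = 85.1094 s
Headway = 85.1094 + 15
Headway = 100.1 s

100.1


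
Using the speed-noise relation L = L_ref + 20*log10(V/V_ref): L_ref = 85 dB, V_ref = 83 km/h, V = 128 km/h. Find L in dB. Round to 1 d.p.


V/V_ref = 128 / 83 = 1.542169
log10(1.542169) = 0.188132
20 * 0.188132 = 3.7626
L = 85 + 3.7626 = 88.8 dB

88.8


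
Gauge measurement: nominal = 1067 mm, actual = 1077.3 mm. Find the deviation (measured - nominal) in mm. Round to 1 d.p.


Deviation = measured - nominal
Deviation = 1077.3 - 1067
Deviation = 10.3 mm

10.3


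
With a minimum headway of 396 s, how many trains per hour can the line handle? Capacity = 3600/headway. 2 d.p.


Capacity = 3600 / headway
Capacity = 3600 / 396
Capacity = 9.09 trains/hour

9.09


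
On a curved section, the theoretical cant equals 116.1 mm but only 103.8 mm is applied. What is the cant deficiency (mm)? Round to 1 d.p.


Cant deficiency = equilibrium cant - actual cant
CD = 116.1 - 103.8
CD = 12.3 mm

12.3


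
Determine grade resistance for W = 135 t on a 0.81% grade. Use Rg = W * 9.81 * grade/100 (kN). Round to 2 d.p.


Rg = W * 9.81 * grade / 100
Rg = 135 * 9.81 * 0.81 / 100
Rg = 1324.35 * 0.0081
Rg = 10.73 kN

10.73


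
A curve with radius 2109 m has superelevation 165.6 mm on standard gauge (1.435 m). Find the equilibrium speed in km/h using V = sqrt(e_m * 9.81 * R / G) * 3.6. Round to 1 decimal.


Convert cant: e = 165.6 mm = 0.1656 m
V_ms = sqrt(0.1656 * 9.81 * 2109 / 1.435)
V_ms = sqrt(2387.558484) = 48.8626 m/s
V = 48.8626 * 3.6 = 175.9 km/h

175.9


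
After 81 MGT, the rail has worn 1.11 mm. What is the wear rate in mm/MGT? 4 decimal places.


Wear rate = total wear / cumulative tonnage
Rate = 1.11 / 81
Rate = 0.0137 mm/MGT

0.0137


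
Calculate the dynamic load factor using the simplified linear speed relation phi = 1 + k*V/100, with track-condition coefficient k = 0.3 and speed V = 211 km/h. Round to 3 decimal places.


phi = 1 + k * V / 100
phi = 1 + 0.3 * 211 / 100
phi = 1 + 0.633
phi = 1.633

1.633


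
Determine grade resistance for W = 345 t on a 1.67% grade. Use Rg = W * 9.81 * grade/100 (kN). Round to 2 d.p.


Rg = W * 9.81 * grade / 100
Rg = 345 * 9.81 * 1.67 / 100
Rg = 3384.45 * 0.0167
Rg = 56.52 kN

56.52


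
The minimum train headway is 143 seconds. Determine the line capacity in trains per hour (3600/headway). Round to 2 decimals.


Capacity = 3600 / headway
Capacity = 3600 / 143
Capacity = 25.17 trains/hour

25.17


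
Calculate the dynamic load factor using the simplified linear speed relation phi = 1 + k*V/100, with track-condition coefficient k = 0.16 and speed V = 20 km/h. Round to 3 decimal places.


phi = 1 + k * V / 100
phi = 1 + 0.16 * 20 / 100
phi = 1 + 0.032
phi = 1.032

1.032


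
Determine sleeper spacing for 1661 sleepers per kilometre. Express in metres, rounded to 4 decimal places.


Spacing = 1000 m / number of sleepers
Spacing = 1000 / 1661
Spacing = 0.6020 m

0.6020


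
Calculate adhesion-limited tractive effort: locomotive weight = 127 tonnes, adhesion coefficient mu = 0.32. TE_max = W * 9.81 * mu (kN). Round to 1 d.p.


TE_max = W * g * mu
TE_max = 127 * 9.81 * 0.32
TE_max = 1245.87 * 0.32
TE_max = 398.7 kN

398.7


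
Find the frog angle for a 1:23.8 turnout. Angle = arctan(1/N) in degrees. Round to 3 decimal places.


1/N = 1/23.8 = 0.042017
angle = arctan(0.042017) = 0.041992 rad
angle = 0.041992 * 180/pi = 2.406 degrees

2.406


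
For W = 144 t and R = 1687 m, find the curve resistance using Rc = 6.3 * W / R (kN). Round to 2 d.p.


Rc = 6.3 * W / R
Rc = 6.3 * 144 / 1687
Rc = 907.2 / 1687
Rc = 0.54 kN

0.54


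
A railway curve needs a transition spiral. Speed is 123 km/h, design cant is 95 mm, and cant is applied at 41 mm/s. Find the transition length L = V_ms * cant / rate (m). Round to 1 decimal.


Convert speed: V = 123 / 3.6 = 34.1667 m/s
L = 34.1667 * 95 / 41
L = 3245.8333 / 41
L = 79.2 m

79.2


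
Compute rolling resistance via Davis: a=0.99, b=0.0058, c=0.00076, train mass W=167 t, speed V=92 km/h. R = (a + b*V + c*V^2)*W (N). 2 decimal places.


b*V = 0.0058 * 92 = 0.5336
c*V^2 = 0.00076 * 8464 = 6.43264
R_per_t = 0.99 + 0.5336 + 6.43264 = 7.95624 N/t
R_total = 7.95624 * 167 = 1328.69 N

1328.69


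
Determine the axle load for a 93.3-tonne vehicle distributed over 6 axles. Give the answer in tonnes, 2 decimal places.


Load per axle = total weight / number of axles
Load = 93.3 / 6
Load = 15.55 tonnes

15.55


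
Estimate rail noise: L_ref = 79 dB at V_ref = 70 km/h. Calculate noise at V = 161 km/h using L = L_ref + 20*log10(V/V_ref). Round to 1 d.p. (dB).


V/V_ref = 161 / 70 = 2.3
log10(2.3) = 0.361728
20 * 0.361728 = 7.2346
L = 79 + 7.2346 = 86.2 dB

86.2


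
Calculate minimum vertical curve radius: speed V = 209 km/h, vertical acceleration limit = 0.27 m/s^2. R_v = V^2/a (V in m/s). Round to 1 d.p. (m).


Convert speed: V = 209 / 3.6 = 58.0556 m/s
V^2 = 3370.4475 m^2/s^2
R_v = 3370.4475 / 0.27
R_v = 12483.1 m

12483.1


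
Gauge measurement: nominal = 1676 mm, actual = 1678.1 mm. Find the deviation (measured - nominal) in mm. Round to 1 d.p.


Deviation = measured - nominal
Deviation = 1678.1 - 1676
Deviation = 2.1 mm

2.1


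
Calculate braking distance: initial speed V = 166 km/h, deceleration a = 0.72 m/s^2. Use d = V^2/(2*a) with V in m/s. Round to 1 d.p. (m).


Convert speed: V = 166 / 3.6 = 46.1111 m/s
V^2 = 2126.2346
d = 2126.2346 / (2 * 0.72)
d = 2126.2346 / 1.44
d = 1476.6 m

1476.6


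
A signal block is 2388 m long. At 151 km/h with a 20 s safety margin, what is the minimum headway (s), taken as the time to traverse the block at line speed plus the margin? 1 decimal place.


V = 151 / 3.6 = 41.9444 m/s
Block traversal time = 2388 / 41.9444 = 56.9325 s
Headway = 56.9325 + 20
Headway = 76.9 s

76.9


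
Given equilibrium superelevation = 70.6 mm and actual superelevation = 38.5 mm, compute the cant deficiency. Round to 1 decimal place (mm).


Cant deficiency = equilibrium cant - actual cant
CD = 70.6 - 38.5
CD = 32.1 mm

32.1


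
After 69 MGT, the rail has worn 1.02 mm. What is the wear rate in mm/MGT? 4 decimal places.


Wear rate = total wear / cumulative tonnage
Rate = 1.02 / 69
Rate = 0.0148 mm/MGT

0.0148


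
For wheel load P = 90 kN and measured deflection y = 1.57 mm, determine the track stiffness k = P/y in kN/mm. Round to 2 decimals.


Track stiffness k = P / y
k = 90 / 1.57
k = 57.32 kN/mm

57.32


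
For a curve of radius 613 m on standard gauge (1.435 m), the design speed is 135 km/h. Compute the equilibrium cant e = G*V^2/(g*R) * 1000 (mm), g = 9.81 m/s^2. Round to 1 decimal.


Convert speed: V = 135 / 3.6 = 37.5 m/s
Apply formula: e = 1.435 * 37.5^2 / (9.81 * 613)
e = 1.435 * 1406.25 / 6013.53
e = 0.335571 m = 335.6 mm

335.6


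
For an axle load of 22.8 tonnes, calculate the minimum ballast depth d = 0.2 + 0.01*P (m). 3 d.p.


d = 0.2 + 0.01 * 22.8
d = 0.2 + 0.228
d = 0.428 m

0.428


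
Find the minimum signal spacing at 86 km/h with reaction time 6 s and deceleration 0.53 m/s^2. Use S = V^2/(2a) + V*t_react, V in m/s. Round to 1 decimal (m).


V = 86 / 3.6 = 23.8889 m/s
Braking distance = 23.8889^2 / (2*0.53) = 538.3764 m
Sighting distance = 23.8889 * 6 = 143.3333 m
S = 538.3764 + 143.3333 = 681.7 m

681.7


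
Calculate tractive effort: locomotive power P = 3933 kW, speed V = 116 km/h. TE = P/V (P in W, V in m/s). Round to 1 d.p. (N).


Convert: P = 3933 kW = 3933000 W
V = 116 / 3.6 = 32.2222 m/s
TE = 3933000 / 32.2222
TE = 122058.6 N

122058.6


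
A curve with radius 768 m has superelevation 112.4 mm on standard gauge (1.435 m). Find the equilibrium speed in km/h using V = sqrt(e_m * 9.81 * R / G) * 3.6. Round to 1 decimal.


Convert cant: e = 112.4 mm = 0.1124 m
V_ms = sqrt(0.1124 * 9.81 * 768 / 1.435)
V_ms = sqrt(590.125848) = 24.2925 m/s
V = 24.2925 * 3.6 = 87.5 km/h

87.5


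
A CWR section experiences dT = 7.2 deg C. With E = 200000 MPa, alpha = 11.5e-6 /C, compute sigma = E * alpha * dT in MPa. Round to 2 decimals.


sigma = E * alpha * dT
sigma = 200000 * 11.5e-6 * 7.2
sigma = 2.3 * 7.2
sigma = 16.56 MPa

16.56


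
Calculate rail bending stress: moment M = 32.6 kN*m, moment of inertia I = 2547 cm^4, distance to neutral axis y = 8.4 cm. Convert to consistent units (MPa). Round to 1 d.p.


Convert units:
M = 32.6 kN*m = 32600000 N*mm
y = 8.4 cm = 84 mm
I = 2547 cm^4 = 25470000 mm^4
sigma = 32600000 * 84 / 25470000
sigma = 107.5 MPa

107.5


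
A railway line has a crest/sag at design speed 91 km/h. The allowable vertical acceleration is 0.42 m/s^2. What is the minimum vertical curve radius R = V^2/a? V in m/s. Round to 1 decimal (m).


Convert speed: V = 91 / 3.6 = 25.2778 m/s
V^2 = 638.966 m^2/s^2
R_v = 638.966 / 0.42
R_v = 1521.3 m

1521.3


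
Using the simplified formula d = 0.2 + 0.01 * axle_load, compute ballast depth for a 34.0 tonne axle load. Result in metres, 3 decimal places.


d = 0.2 + 0.01 * 34.0
d = 0.2 + 0.34
d = 0.540 m

0.540


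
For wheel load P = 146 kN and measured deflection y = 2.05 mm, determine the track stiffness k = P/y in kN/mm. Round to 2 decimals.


Track stiffness k = P / y
k = 146 / 2.05
k = 71.22 kN/mm

71.22


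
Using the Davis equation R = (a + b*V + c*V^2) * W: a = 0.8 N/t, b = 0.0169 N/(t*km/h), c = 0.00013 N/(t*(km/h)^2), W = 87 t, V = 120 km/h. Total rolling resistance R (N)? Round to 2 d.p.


b*V = 0.0169 * 120 = 2.028
c*V^2 = 0.00013 * 14400 = 1.872
R_per_t = 0.8 + 2.028 + 1.872 = 4.7 N/t
R_total = 4.7 * 87 = 408.90 N

408.90


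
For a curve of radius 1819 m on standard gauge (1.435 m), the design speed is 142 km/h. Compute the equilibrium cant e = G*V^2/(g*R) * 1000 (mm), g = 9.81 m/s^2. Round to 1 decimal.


Convert speed: V = 142 / 3.6 = 39.4444 m/s
Apply formula: e = 1.435 * 39.4444^2 / (9.81 * 1819)
e = 1.435 * 1555.8642 / 17844.39
e = 0.125119 m = 125.1 mm

125.1


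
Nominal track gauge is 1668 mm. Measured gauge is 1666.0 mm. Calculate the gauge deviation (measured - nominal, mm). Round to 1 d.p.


Deviation = measured - nominal
Deviation = 1666.0 - 1668
Deviation = -2.0 mm

-2.0


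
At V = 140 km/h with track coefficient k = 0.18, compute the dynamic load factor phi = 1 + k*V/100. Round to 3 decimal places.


phi = 1 + k * V / 100
phi = 1 + 0.18 * 140 / 100
phi = 1 + 0.252
phi = 1.252

1.252


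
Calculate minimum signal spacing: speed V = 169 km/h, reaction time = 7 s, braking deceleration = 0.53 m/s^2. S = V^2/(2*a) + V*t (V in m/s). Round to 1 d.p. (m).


V = 169 / 3.6 = 46.9444 m/s
Braking distance = 46.9444^2 / (2*0.53) = 2079.0386 m
Sighting distance = 46.9444 * 7 = 328.6111 m
S = 2079.0386 + 328.6111 = 2407.6 m

2407.6


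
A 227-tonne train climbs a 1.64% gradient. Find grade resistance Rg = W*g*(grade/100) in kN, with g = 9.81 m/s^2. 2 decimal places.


Rg = W * 9.81 * grade / 100
Rg = 227 * 9.81 * 1.64 / 100
Rg = 2226.87 * 0.0164
Rg = 36.52 kN

36.52


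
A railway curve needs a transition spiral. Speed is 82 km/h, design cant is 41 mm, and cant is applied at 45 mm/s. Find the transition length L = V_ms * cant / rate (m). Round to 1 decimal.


Convert speed: V = 82 / 3.6 = 22.7778 m/s
L = 22.7778 * 41 / 45
L = 933.8889 / 45
L = 20.8 m

20.8


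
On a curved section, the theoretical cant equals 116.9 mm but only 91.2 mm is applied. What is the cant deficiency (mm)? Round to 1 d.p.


Cant deficiency = equilibrium cant - actual cant
CD = 116.9 - 91.2
CD = 25.7 mm

25.7


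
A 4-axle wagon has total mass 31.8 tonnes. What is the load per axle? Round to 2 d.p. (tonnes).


Load per axle = total weight / number of axles
Load = 31.8 / 4
Load = 7.95 tonnes

7.95


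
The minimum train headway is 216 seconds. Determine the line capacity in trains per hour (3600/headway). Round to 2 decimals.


Capacity = 3600 / headway
Capacity = 3600 / 216
Capacity = 16.67 trains/hour

16.67


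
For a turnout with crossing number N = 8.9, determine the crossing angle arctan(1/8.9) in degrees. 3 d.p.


1/N = 1/8.9 = 0.11236
angle = arctan(0.11236) = 0.11189 rad
angle = 0.11189 * 180/pi = 6.411 degrees

6.411


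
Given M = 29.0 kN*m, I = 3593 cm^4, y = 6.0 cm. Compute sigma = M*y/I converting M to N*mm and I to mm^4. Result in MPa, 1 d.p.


Convert units:
M = 29.0 kN*m = 29000000 N*mm
y = 6.0 cm = 60 mm
I = 3593 cm^4 = 35930000 mm^4
sigma = 29000000 * 60 / 35930000
sigma = 48.4 MPa

48.4


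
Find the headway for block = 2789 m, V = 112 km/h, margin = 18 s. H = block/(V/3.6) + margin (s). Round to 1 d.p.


V = 112 / 3.6 = 31.1111 m/s
Block traversal time = 2789 / 31.1111 = 89.6464 s
Headway = 89.6464 + 18
Headway = 107.6 s

107.6


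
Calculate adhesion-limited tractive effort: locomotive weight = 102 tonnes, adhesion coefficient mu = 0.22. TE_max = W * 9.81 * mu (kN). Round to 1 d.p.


TE_max = W * g * mu
TE_max = 102 * 9.81 * 0.22
TE_max = 1000.62 * 0.22
TE_max = 220.1 kN

220.1


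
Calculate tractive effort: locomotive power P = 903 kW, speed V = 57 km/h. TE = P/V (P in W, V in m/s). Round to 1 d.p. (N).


Convert: P = 903 kW = 903000 W
V = 57 / 3.6 = 15.8333 m/s
TE = 903000 / 15.8333
TE = 57031.6 N

57031.6


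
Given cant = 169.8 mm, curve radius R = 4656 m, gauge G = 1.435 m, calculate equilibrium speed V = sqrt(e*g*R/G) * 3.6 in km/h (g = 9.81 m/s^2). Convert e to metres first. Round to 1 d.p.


Convert cant: e = 169.8 mm = 0.1698 m
V_ms = sqrt(0.1698 * 9.81 * 4656 / 1.435)
V_ms = sqrt(5404.652354) = 73.5163 m/s
V = 73.5163 * 3.6 = 264.7 km/h

264.7


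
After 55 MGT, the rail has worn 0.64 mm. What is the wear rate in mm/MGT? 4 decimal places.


Wear rate = total wear / cumulative tonnage
Rate = 0.64 / 55
Rate = 0.0116 mm/MGT

0.0116


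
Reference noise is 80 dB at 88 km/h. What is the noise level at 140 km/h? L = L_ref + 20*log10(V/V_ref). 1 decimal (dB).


V/V_ref = 140 / 88 = 1.590909
log10(1.590909) = 0.201645
20 * 0.201645 = 4.0329
L = 80 + 4.0329 = 84.0 dB

84.0


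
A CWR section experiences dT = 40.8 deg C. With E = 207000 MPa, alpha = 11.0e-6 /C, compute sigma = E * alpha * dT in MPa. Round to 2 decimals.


sigma = E * alpha * dT
sigma = 207000 * 11.0e-6 * 40.8
sigma = 2.277 * 40.8
sigma = 92.90 MPa

92.90


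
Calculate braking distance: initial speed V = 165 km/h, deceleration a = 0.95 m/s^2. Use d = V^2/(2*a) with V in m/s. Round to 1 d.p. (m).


Convert speed: V = 165 / 3.6 = 45.8333 m/s
V^2 = 2100.6944
d = 2100.6944 / (2 * 0.95)
d = 2100.6944 / 1.9
d = 1105.6 m

1105.6


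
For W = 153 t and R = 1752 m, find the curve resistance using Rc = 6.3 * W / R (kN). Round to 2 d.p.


Rc = 6.3 * W / R
Rc = 6.3 * 153 / 1752
Rc = 963.9 / 1752
Rc = 0.55 kN

0.55


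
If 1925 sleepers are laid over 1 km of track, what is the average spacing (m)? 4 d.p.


Spacing = 1000 m / number of sleepers
Spacing = 1000 / 1925
Spacing = 0.5195 m

0.5195


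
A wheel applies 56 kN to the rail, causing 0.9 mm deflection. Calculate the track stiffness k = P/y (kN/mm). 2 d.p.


Track stiffness k = P / y
k = 56 / 0.9
k = 62.22 kN/mm

62.22


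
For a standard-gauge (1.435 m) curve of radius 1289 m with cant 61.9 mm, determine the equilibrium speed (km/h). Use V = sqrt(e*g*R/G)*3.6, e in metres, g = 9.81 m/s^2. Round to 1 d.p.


Convert cant: e = 61.9 mm = 0.0619 m
V_ms = sqrt(0.0619 * 9.81 * 1289 / 1.435)
V_ms = sqrt(545.457192) = 23.355 m/s
V = 23.355 * 3.6 = 84.1 km/h

84.1


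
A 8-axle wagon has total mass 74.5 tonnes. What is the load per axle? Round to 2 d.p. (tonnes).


Load per axle = total weight / number of axles
Load = 74.5 / 8
Load = 9.31 tonnes

9.31


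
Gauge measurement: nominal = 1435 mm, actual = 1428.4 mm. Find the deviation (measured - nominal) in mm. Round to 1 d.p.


Deviation = measured - nominal
Deviation = 1428.4 - 1435
Deviation = -6.6 mm

-6.6


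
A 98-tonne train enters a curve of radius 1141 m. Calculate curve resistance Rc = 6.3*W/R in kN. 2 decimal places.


Rc = 6.3 * W / R
Rc = 6.3 * 98 / 1141
Rc = 617.4 / 1141
Rc = 0.54 kN

0.54


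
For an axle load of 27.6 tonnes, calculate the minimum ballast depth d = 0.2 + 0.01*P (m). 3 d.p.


d = 0.2 + 0.01 * 27.6
d = 0.2 + 0.276
d = 0.476 m

0.476


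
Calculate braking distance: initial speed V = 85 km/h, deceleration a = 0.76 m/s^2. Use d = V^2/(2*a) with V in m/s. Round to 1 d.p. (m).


Convert speed: V = 85 / 3.6 = 23.6111 m/s
V^2 = 557.4846
d = 557.4846 / (2 * 0.76)
d = 557.4846 / 1.52
d = 366.8 m

366.8


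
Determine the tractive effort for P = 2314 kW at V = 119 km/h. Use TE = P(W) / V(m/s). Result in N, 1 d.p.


Convert: P = 2314 kW = 2314000 W
V = 119 / 3.6 = 33.0556 m/s
TE = 2314000 / 33.0556
TE = 70003.4 N

70003.4


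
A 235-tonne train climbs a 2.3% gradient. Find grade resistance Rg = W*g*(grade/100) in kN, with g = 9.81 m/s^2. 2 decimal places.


Rg = W * 9.81 * grade / 100
Rg = 235 * 9.81 * 2.3 / 100
Rg = 2305.35 * 0.023
Rg = 53.02 kN

53.02


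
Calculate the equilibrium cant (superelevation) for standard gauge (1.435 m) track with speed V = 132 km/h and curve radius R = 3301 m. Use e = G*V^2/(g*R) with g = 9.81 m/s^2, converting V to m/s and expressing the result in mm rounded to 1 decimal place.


Convert speed: V = 132 / 3.6 = 36.6667 m/s
Apply formula: e = 1.435 * 36.6667^2 / (9.81 * 3301)
e = 1.435 * 1344.4444 / 32382.81
e = 0.059577 m = 59.6 mm

59.6


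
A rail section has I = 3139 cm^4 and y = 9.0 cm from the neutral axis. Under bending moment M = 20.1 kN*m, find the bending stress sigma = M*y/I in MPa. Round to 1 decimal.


Convert units:
M = 20.1 kN*m = 20100000 N*mm
y = 9.0 cm = 90 mm
I = 3139 cm^4 = 31390000 mm^4
sigma = 20100000 * 90 / 31390000
sigma = 57.6 MPa

57.6


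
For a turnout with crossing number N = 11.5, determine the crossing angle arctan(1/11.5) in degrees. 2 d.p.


1/N = 1/11.5 = 0.086957
angle = arctan(0.086957) = 0.086738 rad
angle = 0.086738 * 180/pi = 4.97 degrees

4.97


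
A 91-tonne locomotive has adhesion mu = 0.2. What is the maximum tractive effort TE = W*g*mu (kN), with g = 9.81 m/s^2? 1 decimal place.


TE_max = W * g * mu
TE_max = 91 * 9.81 * 0.2
TE_max = 892.71 * 0.2
TE_max = 178.5 kN

178.5


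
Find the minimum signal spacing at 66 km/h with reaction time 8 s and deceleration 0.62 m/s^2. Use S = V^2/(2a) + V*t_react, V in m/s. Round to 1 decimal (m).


V = 66 / 3.6 = 18.3333 m/s
Braking distance = 18.3333^2 / (2*0.62) = 271.0573 m
Sighting distance = 18.3333 * 8 = 146.6667 m
S = 271.0573 + 146.6667 = 417.7 m

417.7


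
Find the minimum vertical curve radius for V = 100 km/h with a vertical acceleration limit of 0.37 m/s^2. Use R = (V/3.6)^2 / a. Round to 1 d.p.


Convert speed: V = 100 / 3.6 = 27.7778 m/s
V^2 = 771.6049 m^2/s^2
R_v = 771.6049 / 0.37
R_v = 2085.4 m

2085.4


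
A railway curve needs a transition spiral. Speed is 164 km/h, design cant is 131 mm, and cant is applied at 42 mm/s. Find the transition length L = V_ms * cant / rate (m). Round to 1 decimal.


Convert speed: V = 164 / 3.6 = 45.5556 m/s
L = 45.5556 * 131 / 42
L = 5967.7778 / 42
L = 142.1 m

142.1


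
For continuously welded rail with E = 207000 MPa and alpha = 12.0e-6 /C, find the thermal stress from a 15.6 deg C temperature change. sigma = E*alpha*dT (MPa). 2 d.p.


sigma = E * alpha * dT
sigma = 207000 * 12.0e-6 * 15.6
sigma = 2.484 * 15.6
sigma = 38.75 MPa

38.75


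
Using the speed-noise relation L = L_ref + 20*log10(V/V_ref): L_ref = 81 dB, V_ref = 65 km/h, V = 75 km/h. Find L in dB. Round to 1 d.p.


V/V_ref = 75 / 65 = 1.153846
log10(1.153846) = 0.062148
20 * 0.062148 = 1.243
L = 81 + 1.243 = 82.2 dB

82.2


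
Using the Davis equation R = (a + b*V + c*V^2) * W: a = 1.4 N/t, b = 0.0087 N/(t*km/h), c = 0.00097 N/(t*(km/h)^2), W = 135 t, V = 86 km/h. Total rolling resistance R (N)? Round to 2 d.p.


b*V = 0.0087 * 86 = 0.7482
c*V^2 = 0.00097 * 7396 = 7.17412
R_per_t = 1.4 + 0.7482 + 7.17412 = 9.32232 N/t
R_total = 9.32232 * 135 = 1258.51 N

1258.51


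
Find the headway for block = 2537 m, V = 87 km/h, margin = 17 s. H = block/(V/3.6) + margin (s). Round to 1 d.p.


V = 87 / 3.6 = 24.1667 m/s
Block traversal time = 2537 / 24.1667 = 104.9793 s
Headway = 104.9793 + 17
Headway = 122.0 s

122.0


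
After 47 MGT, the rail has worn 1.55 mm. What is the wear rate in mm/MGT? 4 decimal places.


Wear rate = total wear / cumulative tonnage
Rate = 1.55 / 47
Rate = 0.0330 mm/MGT

0.0330


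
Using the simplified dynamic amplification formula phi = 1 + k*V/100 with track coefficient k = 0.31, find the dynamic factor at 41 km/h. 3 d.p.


phi = 1 + k * V / 100
phi = 1 + 0.31 * 41 / 100
phi = 1 + 0.1271
phi = 1.127

1.127


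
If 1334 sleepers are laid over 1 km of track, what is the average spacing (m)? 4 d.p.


Spacing = 1000 m / number of sleepers
Spacing = 1000 / 1334
Spacing = 0.7496 m

0.7496


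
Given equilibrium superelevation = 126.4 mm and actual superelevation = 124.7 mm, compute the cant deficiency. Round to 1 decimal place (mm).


Cant deficiency = equilibrium cant - actual cant
CD = 126.4 - 124.7
CD = 1.7 mm

1.7


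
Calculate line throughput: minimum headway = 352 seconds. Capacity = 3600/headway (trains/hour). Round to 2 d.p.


Capacity = 3600 / headway
Capacity = 3600 / 352
Capacity = 10.23 trains/hour

10.23


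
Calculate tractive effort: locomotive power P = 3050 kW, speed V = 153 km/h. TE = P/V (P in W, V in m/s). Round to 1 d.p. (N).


Convert: P = 3050 kW = 3050000 W
V = 153 / 3.6 = 42.5 m/s
TE = 3050000 / 42.5
TE = 71764.7 N

71764.7


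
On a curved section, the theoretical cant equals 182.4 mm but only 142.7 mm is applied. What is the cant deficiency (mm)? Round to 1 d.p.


Cant deficiency = equilibrium cant - actual cant
CD = 182.4 - 142.7
CD = 39.7 mm

39.7


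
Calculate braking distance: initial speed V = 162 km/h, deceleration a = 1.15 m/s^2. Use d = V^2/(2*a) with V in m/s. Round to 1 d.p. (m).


Convert speed: V = 162 / 3.6 = 45.0 m/s
V^2 = 2025.0
d = 2025.0 / (2 * 1.15)
d = 2025.0 / 2.3
d = 880.4 m

880.4


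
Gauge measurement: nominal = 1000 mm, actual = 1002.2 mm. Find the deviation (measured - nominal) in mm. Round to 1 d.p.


Deviation = measured - nominal
Deviation = 1002.2 - 1000
Deviation = 2.2 mm

2.2


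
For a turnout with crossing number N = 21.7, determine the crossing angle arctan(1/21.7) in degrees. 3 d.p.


1/N = 1/21.7 = 0.046083
angle = arctan(0.046083) = 0.04605 rad
angle = 0.04605 * 180/pi = 2.638 degrees

2.638


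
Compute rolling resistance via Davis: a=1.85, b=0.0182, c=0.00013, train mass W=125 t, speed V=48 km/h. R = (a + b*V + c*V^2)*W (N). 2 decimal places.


b*V = 0.0182 * 48 = 0.8736
c*V^2 = 0.00013 * 2304 = 0.29952
R_per_t = 1.85 + 0.8736 + 0.29952 = 3.02312 N/t
R_total = 3.02312 * 125 = 377.89 N

377.89


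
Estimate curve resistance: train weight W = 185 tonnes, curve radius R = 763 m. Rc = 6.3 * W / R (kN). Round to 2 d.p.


Rc = 6.3 * W / R
Rc = 6.3 * 185 / 763
Rc = 1165.5 / 763
Rc = 1.53 kN

1.53


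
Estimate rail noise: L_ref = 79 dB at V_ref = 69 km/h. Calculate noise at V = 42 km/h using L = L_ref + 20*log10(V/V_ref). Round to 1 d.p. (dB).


V/V_ref = 42 / 69 = 0.608696
log10(0.608696) = -0.2156
20 * -0.2156 = -4.312
L = 79 + -4.312 = 74.7 dB

74.7


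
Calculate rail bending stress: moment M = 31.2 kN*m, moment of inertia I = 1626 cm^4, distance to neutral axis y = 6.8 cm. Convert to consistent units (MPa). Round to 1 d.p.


Convert units:
M = 31.2 kN*m = 31200000 N*mm
y = 6.8 cm = 68 mm
I = 1626 cm^4 = 16260000 mm^4
sigma = 31200000 * 68 / 16260000
sigma = 130.5 MPa

130.5


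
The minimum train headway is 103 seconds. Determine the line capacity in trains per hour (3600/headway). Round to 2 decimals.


Capacity = 3600 / headway
Capacity = 3600 / 103
Capacity = 34.95 trains/hour

34.95


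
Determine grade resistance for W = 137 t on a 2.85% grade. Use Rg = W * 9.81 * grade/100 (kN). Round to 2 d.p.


Rg = W * 9.81 * grade / 100
Rg = 137 * 9.81 * 2.85 / 100
Rg = 1343.97 * 0.0285
Rg = 38.30 kN

38.30


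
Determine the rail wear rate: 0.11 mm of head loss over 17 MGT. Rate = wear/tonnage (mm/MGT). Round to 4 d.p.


Wear rate = total wear / cumulative tonnage
Rate = 0.11 / 17
Rate = 0.0065 mm/MGT

0.0065


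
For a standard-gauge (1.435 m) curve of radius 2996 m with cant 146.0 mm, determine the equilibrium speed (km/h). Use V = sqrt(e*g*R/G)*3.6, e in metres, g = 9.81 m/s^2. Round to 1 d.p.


Convert cant: e = 146.0 mm = 0.1460 m
V_ms = sqrt(0.1460 * 9.81 * 2996 / 1.435)
V_ms = sqrt(2990.279415) = 54.6834 m/s
V = 54.6834 * 3.6 = 196.9 km/h

196.9


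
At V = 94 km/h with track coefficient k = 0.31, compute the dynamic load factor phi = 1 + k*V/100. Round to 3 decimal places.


phi = 1 + k * V / 100
phi = 1 + 0.31 * 94 / 100
phi = 1 + 0.2914
phi = 1.291

1.291


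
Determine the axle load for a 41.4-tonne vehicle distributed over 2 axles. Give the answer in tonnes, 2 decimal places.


Load per axle = total weight / number of axles
Load = 41.4 / 2
Load = 20.70 tonnes

20.70


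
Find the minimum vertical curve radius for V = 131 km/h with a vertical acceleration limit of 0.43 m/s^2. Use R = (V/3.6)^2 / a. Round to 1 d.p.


Convert speed: V = 131 / 3.6 = 36.3889 m/s
V^2 = 1324.1512 m^2/s^2
R_v = 1324.1512 / 0.43
R_v = 3079.4 m

3079.4


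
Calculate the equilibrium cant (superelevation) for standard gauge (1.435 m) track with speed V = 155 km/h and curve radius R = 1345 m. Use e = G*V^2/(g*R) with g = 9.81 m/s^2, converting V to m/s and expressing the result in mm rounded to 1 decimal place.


Convert speed: V = 155 / 3.6 = 43.0556 m/s
Apply formula: e = 1.435 * 43.0556^2 / (9.81 * 1345)
e = 1.435 * 1853.7809 / 13194.45
e = 0.201613 m = 201.6 mm

201.6


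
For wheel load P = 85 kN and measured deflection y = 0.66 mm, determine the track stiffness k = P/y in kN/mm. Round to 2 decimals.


Track stiffness k = P / y
k = 85 / 0.66
k = 128.79 kN/mm

128.79


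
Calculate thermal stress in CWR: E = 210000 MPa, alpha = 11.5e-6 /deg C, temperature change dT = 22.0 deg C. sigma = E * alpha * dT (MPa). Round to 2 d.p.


sigma = E * alpha * dT
sigma = 210000 * 11.5e-6 * 22.0
sigma = 2.415 * 22.0
sigma = 53.13 MPa

53.13


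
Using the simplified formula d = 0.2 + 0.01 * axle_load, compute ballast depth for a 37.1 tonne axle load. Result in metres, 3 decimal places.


d = 0.2 + 0.01 * 37.1
d = 0.2 + 0.371
d = 0.571 m

0.571


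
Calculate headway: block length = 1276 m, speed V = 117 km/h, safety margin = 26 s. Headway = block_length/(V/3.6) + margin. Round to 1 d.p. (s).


V = 117 / 3.6 = 32.5 m/s
Block traversal time = 1276 / 32.5 = 39.2615 s
Headway = 39.2615 + 26
Headway = 65.3 s

65.3


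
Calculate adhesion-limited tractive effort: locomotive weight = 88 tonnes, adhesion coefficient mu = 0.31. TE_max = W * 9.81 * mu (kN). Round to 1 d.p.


TE_max = W * g * mu
TE_max = 88 * 9.81 * 0.31
TE_max = 863.28 * 0.31
TE_max = 267.6 kN

267.6


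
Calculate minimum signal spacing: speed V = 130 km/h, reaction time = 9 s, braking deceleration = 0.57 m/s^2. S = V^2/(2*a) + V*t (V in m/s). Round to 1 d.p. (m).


V = 130 / 3.6 = 36.1111 m/s
Braking distance = 36.1111^2 / (2*0.57) = 1143.8705 m
Sighting distance = 36.1111 * 9 = 325.0 m
S = 1143.8705 + 325.0 = 1468.9 m

1468.9


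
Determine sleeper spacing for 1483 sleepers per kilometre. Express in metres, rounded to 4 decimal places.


Spacing = 1000 m / number of sleepers
Spacing = 1000 / 1483
Spacing = 0.6743 m

0.6743


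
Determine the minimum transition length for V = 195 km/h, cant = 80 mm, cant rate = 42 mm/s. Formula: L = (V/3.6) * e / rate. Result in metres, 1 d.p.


Convert speed: V = 195 / 3.6 = 54.1667 m/s
L = 54.1667 * 80 / 42
L = 4333.3333 / 42
L = 103.2 m

103.2


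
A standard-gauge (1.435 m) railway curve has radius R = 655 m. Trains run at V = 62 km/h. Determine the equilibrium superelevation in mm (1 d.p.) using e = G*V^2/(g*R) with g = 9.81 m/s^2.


Convert speed: V = 62 / 3.6 = 17.2222 m/s
Apply formula: e = 1.435 * 17.2222^2 / (9.81 * 655)
e = 1.435 * 296.6049 / 6425.55
e = 0.06624 m = 66.2 mm

66.2


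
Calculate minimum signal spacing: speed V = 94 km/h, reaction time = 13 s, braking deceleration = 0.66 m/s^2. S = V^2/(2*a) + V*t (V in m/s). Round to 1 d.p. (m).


V = 94 / 3.6 = 26.1111 m/s
Braking distance = 26.1111^2 / (2*0.66) = 516.5077 m
Sighting distance = 26.1111 * 13 = 339.4444 m
S = 516.5077 + 339.4444 = 856.0 m

856.0


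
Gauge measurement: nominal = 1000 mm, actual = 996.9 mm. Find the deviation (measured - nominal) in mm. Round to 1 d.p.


Deviation = measured - nominal
Deviation = 996.9 - 1000
Deviation = -3.1 mm

-3.1


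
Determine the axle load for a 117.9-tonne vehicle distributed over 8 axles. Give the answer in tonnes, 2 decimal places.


Load per axle = total weight / number of axles
Load = 117.9 / 8
Load = 14.74 tonnes

14.74


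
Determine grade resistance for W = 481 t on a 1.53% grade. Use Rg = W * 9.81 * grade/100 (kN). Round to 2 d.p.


Rg = W * 9.81 * grade / 100
Rg = 481 * 9.81 * 1.53 / 100
Rg = 4718.61 * 0.0153
Rg = 72.19 kN

72.19


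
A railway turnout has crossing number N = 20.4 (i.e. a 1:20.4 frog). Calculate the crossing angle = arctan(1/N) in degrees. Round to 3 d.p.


1/N = 1/20.4 = 0.04902
angle = arctan(0.04902) = 0.04898 rad
angle = 0.04898 * 180/pi = 2.806 degrees

2.806


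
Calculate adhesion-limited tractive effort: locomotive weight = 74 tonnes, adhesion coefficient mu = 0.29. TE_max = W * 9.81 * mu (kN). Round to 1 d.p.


TE_max = W * g * mu
TE_max = 74 * 9.81 * 0.29
TE_max = 725.94 * 0.29
TE_max = 210.5 kN

210.5
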